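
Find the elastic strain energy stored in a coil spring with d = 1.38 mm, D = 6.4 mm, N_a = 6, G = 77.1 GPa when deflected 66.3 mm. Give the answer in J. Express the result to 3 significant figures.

k = Gd⁴/(8D³N_a) = (77.1×10³)(1.38⁴)/(8·6.4³·6) = 22.222 N/mm
U = ½kδ² = 0.5 × 22.222 × 66.3² = 48841 N·mm = 48.841 J

48.8 J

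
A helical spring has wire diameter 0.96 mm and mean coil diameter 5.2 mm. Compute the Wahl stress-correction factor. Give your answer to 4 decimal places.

1.2833

C = D/d = 5.2/0.96 = 5.4167
K_W = (4C−1)/(4C−4) + 0.615/C = 20.667/17.667 + 0.1135 = 1.2833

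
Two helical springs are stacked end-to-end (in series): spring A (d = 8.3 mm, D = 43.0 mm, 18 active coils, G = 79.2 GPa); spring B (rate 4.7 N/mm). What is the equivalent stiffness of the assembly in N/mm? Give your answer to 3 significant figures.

4.11 N/mm

k_A = Gd⁴/(8D³N_a) = (79.2×10³)(8.3⁴)/(8·43.0³·18) = 32.83 N/mm
Series: 1/k_eq = 1/32.83 + 1/4.7 = 0.24323; k_eq = 4.1114 N/mm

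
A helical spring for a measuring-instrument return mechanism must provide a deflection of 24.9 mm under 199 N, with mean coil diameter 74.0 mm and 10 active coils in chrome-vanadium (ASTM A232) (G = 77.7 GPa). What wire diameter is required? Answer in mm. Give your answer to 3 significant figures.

7.60 mm

Required rate k = F/δ = 199/24.9 = 7.992 N/mm
d = (8D³N_a·k / G)^(1/4) = (8·74.0³·10·7.992 / (77.7×10³))^0.25
  = (3334.4)^0.25 = 7.5990 mm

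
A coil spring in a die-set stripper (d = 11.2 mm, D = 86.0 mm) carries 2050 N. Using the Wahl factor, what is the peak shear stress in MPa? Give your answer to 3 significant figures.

Spring index C = D/d = 86.0/11.2 = 7.6786
K_W = (4C−1)/(4C−4) + 0.615/C = 29.714/26.714 + 0.0801 = 1.1924
τ₀ = 8FD/(πd³) = 8·2050·86.0/(π·11.2³) = 1.4104e+06/4413.7 = 319.55 MPa
τ_max = K·τ₀ = 1.1924 × 319.55 = 381.03 MPa

381 MPa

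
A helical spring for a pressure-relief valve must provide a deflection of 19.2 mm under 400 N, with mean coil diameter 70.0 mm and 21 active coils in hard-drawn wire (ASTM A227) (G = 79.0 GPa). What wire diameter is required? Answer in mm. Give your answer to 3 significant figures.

Required rate k = F/δ = 400/19.2 = 20.833 N/mm
d = (8D³N_a·k / G)^(1/4) = (8·70.0³·21·20.833 / (79.0×10³))^0.25
  = (15196)^0.25 = 11.1028 mm

11.1 mm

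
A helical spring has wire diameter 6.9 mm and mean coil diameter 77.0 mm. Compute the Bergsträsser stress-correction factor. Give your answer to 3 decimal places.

C = D/d = 77.0/6.9 = 11.1594
K_B = (4C+2)/(4C−3) = 46.638/41.638 = 1.1201

1.120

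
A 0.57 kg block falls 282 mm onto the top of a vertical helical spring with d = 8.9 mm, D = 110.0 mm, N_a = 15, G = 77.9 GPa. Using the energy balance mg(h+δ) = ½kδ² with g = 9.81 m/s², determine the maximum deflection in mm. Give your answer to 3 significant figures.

k = Gd⁴/(8D³N_a) = (77.9×10³)(8.9⁴)/(8·110.0³·15) = 3.0601 N/mm
W = mg = 0.57 × 9.81 = 5.5917 N
½kδ² − Wδ − Wh = 0 → δ = (W + √(W² + 2kWh))/k
δ = (5.5917 + √(31.267 + 9650.75))/3.0601 = (5.5917 + 98.397)/3.0601 = 33.982 mm

34.0 mm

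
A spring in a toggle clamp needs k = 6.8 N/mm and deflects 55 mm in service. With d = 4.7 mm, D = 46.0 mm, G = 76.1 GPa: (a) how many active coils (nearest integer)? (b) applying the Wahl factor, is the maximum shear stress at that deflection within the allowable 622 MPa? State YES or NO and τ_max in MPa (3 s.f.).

N_a = Gd⁴/(8D³k) = (76.1×10³)(4.7⁴)/(8·46.0³·6.8) = 7.013 → N_a = 7
Actual rate k = Gd⁴/(8D³·7) = 6.8126 N/mm
Working load F = kδ = 6.8126·55 = 374.69 N
C = 46.0/4.7 = 9.7872; K_W = (4C−1)/(4C−4)+0.615/C = 1.1482
τ_max = K_W·8FD/(πd³) = 1.1482·422.75 = 485.39 MPa
τ_max ≤ 622 MPa → acceptable

(a) 7 coils; (b) YES, τ_max = 485 MPa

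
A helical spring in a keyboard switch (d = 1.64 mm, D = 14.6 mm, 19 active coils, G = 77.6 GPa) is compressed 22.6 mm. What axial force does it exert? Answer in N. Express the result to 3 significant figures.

26.8 N

k = Gd⁴/(8D³N_a) = (77.6×10³)(1.64⁴)/(8·14.6³·19) = 1.1867 N/mm
F = k·δ = 1.1867 × 22.6 = 26.819 N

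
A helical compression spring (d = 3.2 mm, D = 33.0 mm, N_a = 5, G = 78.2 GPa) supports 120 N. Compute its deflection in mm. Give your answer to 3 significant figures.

k = Gd⁴/(8D³N_a) = (78.2×10³)(3.2⁴)/(8·33.0³·5) = 5.7043 N/mm
δ = F/k = 120 / 5.7043 = 21.037 mm

21.0 mm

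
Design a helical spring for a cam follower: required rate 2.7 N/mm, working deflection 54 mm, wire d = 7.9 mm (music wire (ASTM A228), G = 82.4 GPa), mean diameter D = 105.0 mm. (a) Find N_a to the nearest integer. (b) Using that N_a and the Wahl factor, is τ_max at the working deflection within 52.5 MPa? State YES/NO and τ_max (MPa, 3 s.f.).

(a) 13 coils; (b) NO, τ_max = 86.4 MPa

N_a = Gd⁴/(8D³k) = (82.4×10³)(7.9⁴)/(8·105.0³·2.7) = 12.84 → N_a = 13
Actual rate k = Gd⁴/(8D³·13) = 2.6658 N/mm
Working load F = kδ = 2.6658·54 = 143.96 N
C = 105.0/7.9 = 13.2911; K_W = (4C−1)/(4C−4)+0.615/C = 1.1073
τ_max = K_W·8FD/(πd³) = 1.1073·78.069 = 86.445 MPa
τ_max > 52.5 MPa → exceeds allowable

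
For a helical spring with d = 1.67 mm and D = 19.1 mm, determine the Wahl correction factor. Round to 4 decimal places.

1.1256

C = D/d = 19.1/1.67 = 11.4371
K_W = (4C−1)/(4C−4) + 0.615/C = 44.749/41.749 + 0.0538 = 1.1256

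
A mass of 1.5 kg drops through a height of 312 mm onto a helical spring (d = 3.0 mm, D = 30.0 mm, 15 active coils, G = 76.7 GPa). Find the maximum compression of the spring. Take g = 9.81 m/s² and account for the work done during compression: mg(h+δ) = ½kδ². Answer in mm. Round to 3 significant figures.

77.3 mm

k = Gd⁴/(8D³N_a) = (76.7×10³)(3.0⁴)/(8·30.0³·15) = 1.9175 N/mm
W = mg = 1.5 × 9.81 = 14.715 N
½kδ² − Wδ − Wh = 0 → δ = (W + √(W² + 2kWh))/k
δ = (14.715 + √(216.53 + 17606.8))/1.9175 = (14.715 + 133.5)/1.9175 = 77.298 mm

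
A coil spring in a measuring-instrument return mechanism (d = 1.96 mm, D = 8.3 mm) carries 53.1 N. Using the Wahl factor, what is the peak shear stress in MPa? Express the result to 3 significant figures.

Spring index C = D/d = 8.3/1.96 = 4.2347
K_W = (4C−1)/(4C−4) + 0.615/C = 15.939/12.939 + 0.1452 = 1.3771
τ₀ = 8FD/(πd³) = 8·53.1·8.3/(π·1.96³) = 3525.84/23.655 = 149.05 MPa
τ_max = K·τ₀ = 1.3771 × 149.05 = 205.26 MPa

205 MPa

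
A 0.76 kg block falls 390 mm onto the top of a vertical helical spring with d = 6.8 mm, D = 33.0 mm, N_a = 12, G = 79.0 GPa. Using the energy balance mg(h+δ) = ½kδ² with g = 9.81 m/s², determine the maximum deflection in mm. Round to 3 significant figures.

k = Gd⁴/(8D³N_a) = (79.0×10³)(6.8⁴)/(8·33.0³·12) = 48.961 N/mm
W = mg = 0.76 × 9.81 = 7.4556 N
½kδ² − Wδ − Wh = 0 → δ = (W + √(W² + 2kWh))/k
δ = (7.4556 + √(55.586 + 284726))/48.961 = (7.4556 + 533.65)/48.961 = 11.052 mm

11.1 mm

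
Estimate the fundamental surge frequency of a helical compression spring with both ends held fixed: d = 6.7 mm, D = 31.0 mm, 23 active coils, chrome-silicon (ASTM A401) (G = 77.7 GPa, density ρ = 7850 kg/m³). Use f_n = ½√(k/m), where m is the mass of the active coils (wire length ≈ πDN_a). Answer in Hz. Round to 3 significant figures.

107 Hz

k = Gd⁴/(8D³N_a) = (77.7×10³)(6.7⁴)/(8·31.0³·23) = 28.564 N/mm = 28564 N/m
Wire length L = πDN_a = π·31.0·23 = 2240 mm
m = ρ·(πd²/4)·L = 7850 × 35.257×10⁻⁶ m² × 2.24 m = 0.61994 kg
f_n = ½√(k/m) = 0.5·√(28564/0.61994) = 0.5·√(46075) = 107.33 Hz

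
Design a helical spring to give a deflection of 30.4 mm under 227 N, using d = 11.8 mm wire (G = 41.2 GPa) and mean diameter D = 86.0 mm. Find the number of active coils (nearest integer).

21

Required rate k = F/δ = 227/30.4 = 7.4671 N/mm
N_a = Gd⁴/(8D³k) = (41.2×10³ × 11.8⁴)/(8 × 86.0³ × 7.4671)
    = 7.98776e+08 / 3.7996e+07 = 21.02 → 21 coils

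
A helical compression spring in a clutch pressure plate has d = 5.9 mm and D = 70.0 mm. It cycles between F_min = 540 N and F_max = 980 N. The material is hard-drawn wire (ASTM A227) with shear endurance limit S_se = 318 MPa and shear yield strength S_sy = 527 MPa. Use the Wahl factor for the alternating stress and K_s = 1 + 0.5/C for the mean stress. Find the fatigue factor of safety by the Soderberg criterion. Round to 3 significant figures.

C = D/d = 70.0/5.9 = 11.8644; K_W = (4C−1)/(4C−4)+0.615/C = 1.1209; K_s = 1+0.5/C = 1.0421
F_a = (F_max−F_min)/2 = 220 N; F_m = (F_max+F_min)/2 = 760 N
τ_a = K_W·8F_aD/(πd³) = 1.1209 × 190.94 = 214.02 MPa
τ_m = K_s·8F_mD/(πd³) = 1.0421 × 659.62 = 687.42 MPa
Soderberg: 1/n_f = τ_a/S_se + τ_m/S_sy = 214.02/318 + 687.42/527 = 0.67303 + 1.30440 = 1.9774
n_f = 1/1.9774 = 0.5057

0.506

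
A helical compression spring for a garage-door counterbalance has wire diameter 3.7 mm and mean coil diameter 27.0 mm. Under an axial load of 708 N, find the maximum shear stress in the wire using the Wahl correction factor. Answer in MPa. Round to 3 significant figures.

Spring index C = D/d = 27.0/3.7 = 7.2973
K_W = (4C−1)/(4C−4) + 0.615/C = 28.189/25.189 + 0.0843 = 1.2034
τ₀ = 8FD/(πd³) = 8·708·27.0/(π·3.7³) = 152928/159.13 = 961.02 MPa
τ_max = K·τ₀ = 1.2034 × 961.02 = 1156.5 MPa

1160 MPa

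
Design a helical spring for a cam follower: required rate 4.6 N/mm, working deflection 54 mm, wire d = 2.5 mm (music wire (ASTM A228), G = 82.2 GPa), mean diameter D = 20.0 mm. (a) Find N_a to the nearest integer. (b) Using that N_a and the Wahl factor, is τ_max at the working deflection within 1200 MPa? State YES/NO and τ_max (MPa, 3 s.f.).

N_a = Gd⁴/(8D³k) = (82.2×10³)(2.5⁴)/(8·20.0³·4.6) = 10.91 → N_a = 11
Actual rate k = Gd⁴/(8D³·11) = 4.561 N/mm
Working load F = kδ = 4.561·54 = 246.29 N
C = 20.0/2.5 = 8.0000; K_W = (4C−1)/(4C−4)+0.615/C = 1.1840
τ_max = K_W·8FD/(πd³) = 1.1840·802.79 = 950.52 MPa
τ_max ≤ 1200 MPa → acceptable

(a) 11 coils; (b) YES, τ_max = 951 MPa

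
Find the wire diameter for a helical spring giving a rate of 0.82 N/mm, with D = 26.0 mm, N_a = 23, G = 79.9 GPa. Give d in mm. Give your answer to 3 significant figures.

2.40 mm

d = (8D³N_a·k / G)^(1/4) = (8·26.0³·23·0.82 / (79.9×10³))^0.25
  = (33.19)^0.25 = 2.4002 mm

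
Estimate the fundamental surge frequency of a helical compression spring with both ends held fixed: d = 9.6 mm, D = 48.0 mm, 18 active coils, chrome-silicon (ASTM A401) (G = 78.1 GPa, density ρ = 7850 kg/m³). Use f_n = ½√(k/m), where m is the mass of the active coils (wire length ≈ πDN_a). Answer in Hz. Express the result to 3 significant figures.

k = Gd⁴/(8D³N_a) = (78.1×10³)(9.6⁴)/(8·48.0³·18) = 41.653 N/mm = 41653 N/m
Wire length L = πDN_a = π·48.0·18 = 2714.3 mm
m = ρ·(πd²/4)·L = 7850 × 72.382×10⁻⁶ m² × 2.7143 m = 1.5423 kg
f_n = ½√(k/m) = 0.5·√(41653/1.5423) = 0.5·√(27007) = 82.17 Hz

82.2 Hz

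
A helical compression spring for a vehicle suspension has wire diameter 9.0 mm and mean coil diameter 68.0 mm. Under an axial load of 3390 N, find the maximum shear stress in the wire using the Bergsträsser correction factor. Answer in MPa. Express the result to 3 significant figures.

Spring index C = D/d = 68.0/9.0 = 7.5556
K_B = (4C+2)/(4C−3) = 32.222/27.222 = 1.1837
τ₀ = 8FD/(πd³) = 8·3390·68.0/(π·9.0³) = 1.84416e+06/2290.2 = 805.23 MPa
τ_max = K·τ₀ = 1.1837 × 805.23 = 953.13 MPa

953 MPa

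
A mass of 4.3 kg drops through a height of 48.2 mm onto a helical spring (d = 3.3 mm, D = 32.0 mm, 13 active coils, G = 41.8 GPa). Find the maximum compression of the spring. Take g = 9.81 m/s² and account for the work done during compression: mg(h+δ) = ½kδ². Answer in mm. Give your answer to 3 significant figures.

k = Gd⁴/(8D³N_a) = (41.8×10³)(3.3⁴)/(8·32.0³·13) = 1.4546 N/mm
W = mg = 4.3 × 9.81 = 42.183 N
½kδ² − Wδ − Wh = 0 → δ = (W + √(W² + 2kWh))/k
δ = (42.183 + √(1779.4 + 5915.12))/1.4546 = (42.183 + 87.718)/1.4546 = 89.303 mm

89.3 mm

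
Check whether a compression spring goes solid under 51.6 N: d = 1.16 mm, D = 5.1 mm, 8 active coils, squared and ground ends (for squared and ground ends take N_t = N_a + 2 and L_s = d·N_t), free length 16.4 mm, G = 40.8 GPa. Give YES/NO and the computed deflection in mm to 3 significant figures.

k = Gd⁴/(8D³N_a) = (40.8×10³)(1.16⁴)/(8·5.1³·8) = 8.7017 N/mm
N_t = 10; L_s = 1.16·10 = 11.6 mm; δ_solid = L₀ − L_s = 16.4 − 11.6 = 4.8 mm
δ = F/k = 51.6/8.7017 = 5.9299 mm
δ ≥ δ_solid → spring goes solid

YES, δ = 5.93 mm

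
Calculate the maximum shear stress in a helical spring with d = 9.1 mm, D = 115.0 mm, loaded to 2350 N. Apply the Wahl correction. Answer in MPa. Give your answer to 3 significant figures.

1020 MPa

Spring index C = D/d = 115.0/9.1 = 12.6374
K_W = (4C−1)/(4C−4) + 0.615/C = 49.549/46.549 + 0.0487 = 1.1131
τ₀ = 8FD/(πd³) = 8·2350·115.0/(π·9.1³) = 2.162e+06/2367.4 = 913.23 MPa
τ_max = K·τ₀ = 1.1131 × 913.23 = 1016.5 MPa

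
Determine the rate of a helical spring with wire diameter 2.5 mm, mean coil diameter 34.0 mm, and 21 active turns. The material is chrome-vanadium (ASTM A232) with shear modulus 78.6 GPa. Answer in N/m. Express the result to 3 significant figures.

465 N/m

k = Gd⁴/(8D³N_a) = (78.6×10³ × 2.5⁴) / (8 × 34.0³ × 21)
  = 3.07031e+06 / 6.60307e+06 = 0.46498 N/mm = 464.98 N/m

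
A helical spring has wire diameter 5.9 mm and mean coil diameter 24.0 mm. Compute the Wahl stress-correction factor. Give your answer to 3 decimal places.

1.396

C = D/d = 24.0/5.9 = 4.0678
K_W = (4C−1)/(4C−4) + 0.615/C = 15.271/12.271 + 0.1512 = 1.3957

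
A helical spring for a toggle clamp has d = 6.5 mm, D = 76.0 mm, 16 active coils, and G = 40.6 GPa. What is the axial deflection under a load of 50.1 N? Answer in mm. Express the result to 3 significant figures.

k = Gd⁴/(8D³N_a) = (40.6×10³)(6.5⁴)/(8·76.0³·16) = 1.2898 N/mm
δ = F/k = 50.1 / 1.2898 = 38.843 mm

38.8 mm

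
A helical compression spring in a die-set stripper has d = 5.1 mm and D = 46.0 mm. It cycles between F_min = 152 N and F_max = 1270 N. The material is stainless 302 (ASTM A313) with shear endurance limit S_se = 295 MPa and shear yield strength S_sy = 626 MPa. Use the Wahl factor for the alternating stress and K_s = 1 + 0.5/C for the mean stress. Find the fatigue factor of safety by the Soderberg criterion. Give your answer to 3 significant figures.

0.333

C = D/d = 46.0/5.1 = 9.0196; K_W = (4C−1)/(4C−4)+0.615/C = 1.1617; K_s = 1+0.5/C = 1.0554
F_a = (F_max−F_min)/2 = 559 N; F_m = (F_max+F_min)/2 = 711 N
τ_a = K_W·8F_aD/(πd³) = 1.1617 × 493.63 = 573.45 MPa
τ_m = K_s·8F_mD/(πd³) = 1.0554 × 627.85 = 662.66 MPa
Soderberg: 1/n_f = τ_a/S_se + τ_m/S_sy = 573.45/295 + 662.66/626 = 1.94390 + 1.05856 = 3.0025
n_f = 1/3.0025 = 0.3331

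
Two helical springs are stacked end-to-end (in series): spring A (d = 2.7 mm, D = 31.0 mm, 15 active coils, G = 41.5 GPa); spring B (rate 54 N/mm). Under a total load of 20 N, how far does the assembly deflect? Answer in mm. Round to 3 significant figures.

k_A = Gd⁴/(8D³N_a) = (41.5×10³)(2.7⁴)/(8·31.0³·15) = 0.61693 N/mm
Series: 1/k_eq = 1/0.61693 + 1/54 = 1.6394; k_eq = 0.60996 N/mm
δ = F/k_eq = 20/0.60996 = 32.789 mm

32.8 mm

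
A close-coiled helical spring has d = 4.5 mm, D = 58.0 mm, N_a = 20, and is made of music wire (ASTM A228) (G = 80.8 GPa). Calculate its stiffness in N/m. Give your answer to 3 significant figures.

k = Gd⁴/(8D³N_a) = (80.8×10³ × 4.5⁴) / (8 × 58.0³ × 20)
  = 3.3133e+07 / 3.12179e+07 = 1.0613 N/mm = 1061.3 N/m

1060 N/m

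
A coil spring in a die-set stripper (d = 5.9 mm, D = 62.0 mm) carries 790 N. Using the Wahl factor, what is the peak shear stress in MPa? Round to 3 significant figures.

691 MPa

Spring index C = D/d = 62.0/5.9 = 10.5085
K_W = (4C−1)/(4C−4) + 0.615/C = 41.034/38.034 + 0.0585 = 1.1374
τ₀ = 8FD/(πd³) = 8·790·62.0/(π·5.9³) = 391840/645.22 = 607.3 MPa
τ_max = K·τ₀ = 1.1374 × 607.3 = 690.74 MPa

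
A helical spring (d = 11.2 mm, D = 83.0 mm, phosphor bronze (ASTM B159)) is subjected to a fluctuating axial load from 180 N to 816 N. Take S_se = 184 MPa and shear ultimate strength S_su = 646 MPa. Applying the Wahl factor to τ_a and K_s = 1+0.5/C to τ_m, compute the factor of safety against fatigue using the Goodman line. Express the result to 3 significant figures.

2.29

C = D/d = 83.0/11.2 = 7.4107; K_W = (4C−1)/(4C−4)+0.615/C = 1.2000; K_s = 1+0.5/C = 1.0675
F_a = (F_max−F_min)/2 = 318 N; F_m = (F_max+F_min)/2 = 498 N
τ_a = K_W·8F_aD/(πd³) = 1.2000 × 47.84 = 57.407 MPa
τ_m = K_s·8F_mD/(πd³) = 1.0675 × 74.919 = 79.974 MPa
Goodman: 1/n_f = τ_a/S_se + τ_m/S_su = 57.407/184 + 79.974/646 = 0.31199 + 0.12380 = 0.43579
n_f = 1/0.43579 = 2.295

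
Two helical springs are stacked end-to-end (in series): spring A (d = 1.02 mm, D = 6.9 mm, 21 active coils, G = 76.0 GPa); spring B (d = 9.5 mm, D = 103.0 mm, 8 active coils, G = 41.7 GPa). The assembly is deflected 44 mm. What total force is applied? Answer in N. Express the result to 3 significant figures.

50.2 N

k_A = Gd⁴/(8D³N_a) = (76.0×10³)(1.02⁴)/(8·6.9³·21) = 1.4906 N/mm
k_B = Gd⁴/(8D³N_a) = (41.7×10³)(9.5⁴)/(8·103.0³·8) = 4.8567 N/mm
Series: 1/k_eq = 1/1.4906 + 1/4.8567 = 0.87678; k_eq = 1.1405 N/mm
F = k_eq·δ = 1.1405·44 = 50.184 N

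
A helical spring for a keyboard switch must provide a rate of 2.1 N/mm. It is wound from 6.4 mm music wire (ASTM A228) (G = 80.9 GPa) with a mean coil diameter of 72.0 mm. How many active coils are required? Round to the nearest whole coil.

22

N_a = Gd⁴/(8D³k) = (80.9×10³ × 6.4⁴)/(8 × 72.0³ × 2.1)
    = 1.35728e+08 / 6.27057e+06 = 21.65 → 22 coils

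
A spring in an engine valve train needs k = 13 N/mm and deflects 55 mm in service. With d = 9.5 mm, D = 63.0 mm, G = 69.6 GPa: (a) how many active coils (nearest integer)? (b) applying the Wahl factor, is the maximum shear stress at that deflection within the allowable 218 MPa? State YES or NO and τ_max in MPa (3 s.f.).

(a) 22 coils; (b) YES, τ_max = 163 MPa

N_a = Gd⁴/(8D³k) = (69.6×10³)(9.5⁴)/(8·63.0³·13) = 21.8 → N_a = 22
Actual rate k = Gd⁴/(8D³·22) = 12.882 N/mm
Working load F = kδ = 12.882·55 = 708.49 N
C = 63.0/9.5 = 6.6316; K_W = (4C−1)/(4C−4)+0.615/C = 1.2259
τ_max = K_W·8FD/(πd³) = 1.2259·132.57 = 162.52 MPa
τ_max ≤ 218 MPa → acceptable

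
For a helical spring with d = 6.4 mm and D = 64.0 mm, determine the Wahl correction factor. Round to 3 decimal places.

1.145

C = D/d = 64.0/6.4 = 10.0000
K_W = (4C−1)/(4C−4) + 0.615/C = 39.000/36.000 + 0.0615 = 1.1448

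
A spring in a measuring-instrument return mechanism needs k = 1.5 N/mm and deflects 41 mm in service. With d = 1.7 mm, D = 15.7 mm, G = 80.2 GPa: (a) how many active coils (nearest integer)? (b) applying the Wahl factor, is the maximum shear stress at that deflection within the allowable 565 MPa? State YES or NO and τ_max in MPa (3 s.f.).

N_a = Gd⁴/(8D³k) = (80.2×10³)(1.7⁴)/(8·15.7³·1.5) = 14.42 → N_a = 14
Actual rate k = Gd⁴/(8D³·14) = 1.5454 N/mm
Working load F = kδ = 1.5454·41 = 63.363 N
C = 15.7/1.7 = 9.2353; K_W = (4C−1)/(4C−4)+0.615/C = 1.1577
τ_max = K_W·8FD/(πd³) = 1.1577·515.62 = 596.91 MPa
τ_max > 565 MPa → exceeds allowable

(a) 14 coils; (b) NO, τ_max = 597 MPa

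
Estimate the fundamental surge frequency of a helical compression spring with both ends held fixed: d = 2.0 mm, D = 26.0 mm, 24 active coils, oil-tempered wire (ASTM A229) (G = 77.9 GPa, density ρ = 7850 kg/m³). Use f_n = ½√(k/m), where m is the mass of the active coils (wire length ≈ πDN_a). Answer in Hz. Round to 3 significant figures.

43.7 Hz

k = Gd⁴/(8D³N_a) = (77.9×10³)(2.0⁴)/(8·26.0³·24) = 0.36935 N/mm = 369.35 N/m
Wire length L = πDN_a = π·26.0·24 = 1960.4 mm
m = ρ·(πd²/4)·L = 7850 × 3.1416×10⁻⁶ m² × 1.9604 m = 0.048345 kg
f_n = ½√(k/m) = 0.5·√(369.35/0.048345) = 0.5·√(7639.8) = 43.703 Hz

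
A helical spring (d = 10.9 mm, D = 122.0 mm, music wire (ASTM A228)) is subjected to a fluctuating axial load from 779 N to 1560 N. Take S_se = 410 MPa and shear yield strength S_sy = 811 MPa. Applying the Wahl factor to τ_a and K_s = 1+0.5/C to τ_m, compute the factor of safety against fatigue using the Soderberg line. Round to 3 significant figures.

1.61

C = D/d = 122.0/10.9 = 11.1927; K_W = (4C−1)/(4C−4)+0.615/C = 1.1285; K_s = 1+0.5/C = 1.0447
F_a = (F_max−F_min)/2 = 390.5 N; F_m = (F_max+F_min)/2 = 1169.5 N
τ_a = K_W·8F_aD/(πd³) = 1.1285 × 93.679 = 105.72 MPa
τ_m = K_s·8F_mD/(πd³) = 1.0447 × 280.56 = 293.09 MPa
Soderberg: 1/n_f = τ_a/S_se + τ_m/S_sy = 105.72/410 + 293.09/811 = 0.25785 + 0.36139 = 0.61925
n_f = 1/0.61925 = 1.615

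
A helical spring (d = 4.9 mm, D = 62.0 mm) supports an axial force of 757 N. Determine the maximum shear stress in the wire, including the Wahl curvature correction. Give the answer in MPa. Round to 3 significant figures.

Spring index C = D/d = 62.0/4.9 = 12.6531
K_W = (4C−1)/(4C−4) + 0.615/C = 49.612/46.612 + 0.0486 = 1.1130
τ₀ = 8FD/(πd³) = 8·757·62.0/(π·4.9³) = 375472/369.61 = 1015.9 MPa
τ_max = K·τ₀ = 1.1130 × 1015.9 = 1130.6 MPa

1130 MPa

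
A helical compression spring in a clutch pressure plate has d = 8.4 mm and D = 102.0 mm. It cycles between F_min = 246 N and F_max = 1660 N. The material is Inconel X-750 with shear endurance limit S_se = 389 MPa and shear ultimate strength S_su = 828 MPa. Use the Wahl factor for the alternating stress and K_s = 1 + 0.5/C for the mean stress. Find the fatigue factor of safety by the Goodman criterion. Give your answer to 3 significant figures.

C = D/d = 102.0/8.4 = 12.1429; K_W = (4C−1)/(4C−4)+0.615/C = 1.1180; K_s = 1+0.5/C = 1.0412
F_a = (F_max−F_min)/2 = 707 N; F_m = (F_max+F_min)/2 = 953 N
τ_a = K_W·8F_aD/(πd³) = 1.1180 × 309.83 = 346.37 MPa
τ_m = K_s·8F_mD/(πd³) = 1.0412 × 417.63 = 434.83 MPa
Goodman: 1/n_f = τ_a/S_se + τ_m/S_su = 346.37/389 + 434.83/828 = 0.89042 + 0.52516 = 1.4156
n_f = 1/1.4156 = 0.7064

0.706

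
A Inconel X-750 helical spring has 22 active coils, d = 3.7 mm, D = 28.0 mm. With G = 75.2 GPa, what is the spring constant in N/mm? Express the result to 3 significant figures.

3.65 N/mm

k = Gd⁴/(8D³N_a) = (75.2×10³ × 3.7⁴) / (8 × 28.0³ × 22)
  = 1.40937e+07 / 3.86355e+06 = 3.6479 N/mm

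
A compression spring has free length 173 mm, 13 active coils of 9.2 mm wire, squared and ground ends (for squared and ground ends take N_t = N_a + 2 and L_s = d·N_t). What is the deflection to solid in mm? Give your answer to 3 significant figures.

35.0 mm

N_t = 15; L_s = 9.2·15 = 138 mm
δ_solid = L₀ − L_s = 173 − 138 = 35 mm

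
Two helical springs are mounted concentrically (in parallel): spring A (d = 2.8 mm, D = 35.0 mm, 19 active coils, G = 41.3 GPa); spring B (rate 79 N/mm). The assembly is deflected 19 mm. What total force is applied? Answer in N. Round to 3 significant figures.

k_A = Gd⁴/(8D³N_a) = (41.3×10³)(2.8⁴)/(8·35.0³·19) = 0.38952 N/mm
Parallel: k_eq = 0.38952 + 79 = 79.39 N/mm
F = k_eq·δ = 79.39·19 = 1508.4 N

1510 N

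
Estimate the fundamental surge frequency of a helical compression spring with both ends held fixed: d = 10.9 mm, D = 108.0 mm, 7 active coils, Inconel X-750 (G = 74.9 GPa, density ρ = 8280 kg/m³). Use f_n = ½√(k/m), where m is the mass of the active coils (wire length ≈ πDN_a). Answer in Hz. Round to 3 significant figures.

k = Gd⁴/(8D³N_a) = (74.9×10³)(10.9⁴)/(8·108.0³·7) = 14.987 N/mm = 14987 N/m
Wire length L = πDN_a = π·108.0·7 = 2375 mm
m = ρ·(πd²/4)·L = 8280 × 93.313×10⁻⁶ m² × 2.375 m = 1.835 kg
f_n = ½√(k/m) = 0.5·√(14987/1.835) = 0.5·√(8167.4) = 45.187 Hz

45.2 Hz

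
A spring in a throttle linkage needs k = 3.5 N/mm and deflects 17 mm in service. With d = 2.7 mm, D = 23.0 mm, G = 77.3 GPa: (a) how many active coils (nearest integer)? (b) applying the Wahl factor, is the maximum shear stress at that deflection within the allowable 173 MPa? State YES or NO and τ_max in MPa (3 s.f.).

N_a = Gd⁴/(8D³k) = (77.3×10³)(2.7⁴)/(8·23.0³·3.5) = 12.06 → N_a = 12
Actual rate k = Gd⁴/(8D³·12) = 3.5171 N/mm
Working load F = kδ = 3.5171·17 = 59.79 N
C = 23.0/2.7 = 8.5185; K_W = (4C−1)/(4C−4)+0.615/C = 1.1719
τ_max = K_W·8FD/(πd³) = 1.1719·177.91 = 208.5 MPa
τ_max > 173 MPa → exceeds allowable

(a) 12 coils; (b) NO, τ_max = 209 MPa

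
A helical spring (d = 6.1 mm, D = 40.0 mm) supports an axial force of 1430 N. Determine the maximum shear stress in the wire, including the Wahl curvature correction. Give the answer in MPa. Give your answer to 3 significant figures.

Spring index C = D/d = 40.0/6.1 = 6.5574
K_W = (4C−1)/(4C−4) + 0.615/C = 25.230/22.230 + 0.0938 = 1.2287
τ₀ = 8FD/(πd³) = 8·1430·40.0/(π·6.1³) = 457600/713.08 = 641.72 MPa
τ_max = K·τ₀ = 1.2287 × 641.72 = 788.51 MPa

789 MPa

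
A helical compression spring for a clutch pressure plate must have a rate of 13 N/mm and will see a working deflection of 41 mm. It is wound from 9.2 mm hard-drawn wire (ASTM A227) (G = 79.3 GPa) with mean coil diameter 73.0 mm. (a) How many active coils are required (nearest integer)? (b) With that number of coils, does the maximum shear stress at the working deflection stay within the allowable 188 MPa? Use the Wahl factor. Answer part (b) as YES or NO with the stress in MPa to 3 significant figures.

(a) 14 coils; (b) YES, τ_max = 151 MPa

N_a = Gd⁴/(8D³k) = (79.3×10³)(9.2⁴)/(8·73.0³·13) = 14.04 → N_a = 14
Actual rate k = Gd⁴/(8D³·14) = 13.039 N/mm
Working load F = kδ = 13.039·41 = 534.59 N
C = 73.0/9.2 = 7.9348; K_W = (4C−1)/(4C−4)+0.615/C = 1.1857
τ_max = K_W·8FD/(πd³) = 1.1857·127.62 = 151.31 MPa
τ_max ≤ 188 MPa → acceptable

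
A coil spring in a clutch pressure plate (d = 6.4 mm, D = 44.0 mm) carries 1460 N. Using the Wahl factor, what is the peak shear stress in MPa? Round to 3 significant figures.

760 MPa

Spring index C = D/d = 44.0/6.4 = 6.8750
K_W = (4C−1)/(4C−4) + 0.615/C = 26.500/23.500 + 0.0895 = 1.2171
τ₀ = 8FD/(πd³) = 8·1460·44.0/(π·6.4³) = 513920/823.55 = 624.03 MPa
τ_max = K·τ₀ = 1.2171 × 624.03 = 759.52 MPa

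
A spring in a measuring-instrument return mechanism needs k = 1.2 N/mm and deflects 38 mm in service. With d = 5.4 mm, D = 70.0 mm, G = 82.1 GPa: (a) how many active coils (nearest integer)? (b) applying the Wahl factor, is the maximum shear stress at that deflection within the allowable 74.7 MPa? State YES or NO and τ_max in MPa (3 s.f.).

(a) 21 coils; (b) YES, τ_max = 57.9 MPa

N_a = Gd⁴/(8D³k) = (82.1×10³)(5.4⁴)/(8·70.0³·1.2) = 21.2 → N_a = 21
Actual rate k = Gd⁴/(8D³·21) = 1.2115 N/mm
Working load F = kδ = 1.2115·38 = 46.036 N
C = 70.0/5.4 = 12.9630; K_W = (4C−1)/(4C−4)+0.615/C = 1.1101
τ_max = K_W·8FD/(πd³) = 1.1101·52.114 = 57.854 MPa
τ_max ≤ 74.7 MPa → acceptable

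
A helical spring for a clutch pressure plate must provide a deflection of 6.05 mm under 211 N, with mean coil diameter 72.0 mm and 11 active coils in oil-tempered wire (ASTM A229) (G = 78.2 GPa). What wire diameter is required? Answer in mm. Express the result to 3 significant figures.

Required rate k = F/δ = 211/6.05 = 34.876 N/mm
d = (8D³N_a·k / G)^(1/4) = (8·72.0³·11·34.876 / (78.2×10³))^0.25
  = (14649)^0.25 = 11.0015 mm

11.0 mm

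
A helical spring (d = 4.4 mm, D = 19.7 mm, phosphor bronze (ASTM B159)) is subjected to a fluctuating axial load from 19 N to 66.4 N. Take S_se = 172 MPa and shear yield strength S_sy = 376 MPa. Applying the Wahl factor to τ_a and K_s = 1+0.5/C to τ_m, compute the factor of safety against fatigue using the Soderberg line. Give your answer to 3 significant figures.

5.43

C = D/d = 19.7/4.4 = 4.4773; K_W = (4C−1)/(4C−4)+0.615/C = 1.3530; K_s = 1+0.5/C = 1.1117
F_a = (F_max−F_min)/2 = 23.7 N; F_m = (F_max+F_min)/2 = 42.7 N
τ_a = K_W·8F_aD/(πd³) = 1.3530 × 13.957 = 18.885 MPa
τ_m = K_s·8F_mD/(πd³) = 1.1117 × 25.146 = 27.955 MPa
Soderberg: 1/n_f = τ_a/S_se + τ_m/S_sy = 18.885/172 + 27.955/376 = 0.10979 + 0.07435 = 0.18414
n_f = 1/0.18414 = 5.431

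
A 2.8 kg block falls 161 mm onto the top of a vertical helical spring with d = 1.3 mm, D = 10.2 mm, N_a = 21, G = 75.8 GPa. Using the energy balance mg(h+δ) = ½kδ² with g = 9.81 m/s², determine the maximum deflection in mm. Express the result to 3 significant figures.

k = Gd⁴/(8D³N_a) = (75.8×10³)(1.3⁴)/(8·10.2³·21) = 1.2143 N/mm
W = mg = 2.8 × 9.81 = 27.468 N
½kδ² − Wδ − Wh = 0 → δ = (W + √(W² + 2kWh))/k
δ = (27.468 + √(754.49 + 10740.3))/1.2143 = (27.468 + 107.21)/1.2143 = 110.91 mm

111 mm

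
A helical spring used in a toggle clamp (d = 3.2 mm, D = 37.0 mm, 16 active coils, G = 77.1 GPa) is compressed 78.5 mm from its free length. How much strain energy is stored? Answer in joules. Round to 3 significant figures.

3.84 J

k = Gd⁴/(8D³N_a) = (77.1×10³)(3.2⁴)/(8·37.0³·16) = 1.2469 N/mm
U = ½kδ² = 0.5 × 1.2469 × 78.5² = 3841.9 N·mm = 3.8419 J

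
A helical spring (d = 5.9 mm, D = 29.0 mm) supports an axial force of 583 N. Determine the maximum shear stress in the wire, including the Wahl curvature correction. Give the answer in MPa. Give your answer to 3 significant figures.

276 MPa

Spring index C = D/d = 29.0/5.9 = 4.9153
K_W = (4C−1)/(4C−4) + 0.615/C = 18.661/15.661 + 0.1251 = 1.3167
τ₀ = 8FD/(πd³) = 8·583·29.0/(π·5.9³) = 135256/645.22 = 209.63 MPa
τ_max = K·τ₀ = 1.3167 × 209.63 = 276.01 MPa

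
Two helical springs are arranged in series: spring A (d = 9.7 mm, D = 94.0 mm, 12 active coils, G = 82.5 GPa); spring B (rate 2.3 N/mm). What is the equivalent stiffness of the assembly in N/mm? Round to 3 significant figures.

k_A = Gd⁴/(8D³N_a) = (82.5×10³)(9.7⁴)/(8·94.0³·12) = 9.1598 N/mm
Series: 1/k_eq = 1/9.1598 + 1/2.3 = 0.54396; k_eq = 1.8384 N/mm

1.84 N/mm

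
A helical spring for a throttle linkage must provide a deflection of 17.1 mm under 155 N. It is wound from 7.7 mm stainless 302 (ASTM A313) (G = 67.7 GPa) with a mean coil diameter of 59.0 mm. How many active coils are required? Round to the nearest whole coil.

Required rate k = F/δ = 155/17.1 = 9.0643 N/mm
N_a = Gd⁴/(8D³k) = (67.7×10³ × 7.7⁴)/(8 × 59.0³ × 9.0643)
    = 2.37986e+08 / 1.4893e+07 = 15.98 → 16 coils

16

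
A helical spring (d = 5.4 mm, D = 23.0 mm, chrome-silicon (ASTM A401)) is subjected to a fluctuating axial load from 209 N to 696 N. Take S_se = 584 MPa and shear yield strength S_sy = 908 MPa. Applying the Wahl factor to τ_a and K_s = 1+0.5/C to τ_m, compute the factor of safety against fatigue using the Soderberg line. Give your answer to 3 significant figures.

2.38

C = D/d = 23.0/5.4 = 4.2593; K_W = (4C−1)/(4C−4)+0.615/C = 1.3745; K_s = 1+0.5/C = 1.1174
F_a = (F_max−F_min)/2 = 243.5 N; F_m = (F_max+F_min)/2 = 452.5 N
τ_a = K_W·8F_aD/(πd³) = 1.3745 × 90.57 = 124.49 MPa
τ_m = K_s·8F_mD/(πd³) = 1.1174 × 168.31 = 188.07 MPa
Soderberg: 1/n_f = τ_a/S_se + τ_m/S_sy = 124.49/584 + 188.07/908 = 0.21317 + 0.20712 = 0.42029
n_f = 1/0.42029 = 2.379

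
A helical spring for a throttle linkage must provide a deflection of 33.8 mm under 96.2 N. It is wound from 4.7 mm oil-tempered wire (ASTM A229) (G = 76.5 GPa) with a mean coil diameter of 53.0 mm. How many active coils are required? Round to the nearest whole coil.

11

Required rate k = F/δ = 96.2/33.8 = 2.8462 N/mm
N_a = Gd⁴/(8D³k) = (76.5×10³ × 4.7⁴)/(8 × 53.0³ × 2.8462)
    = 3.73296e+07 / 3.38981e+06 = 11.01 → 11 coils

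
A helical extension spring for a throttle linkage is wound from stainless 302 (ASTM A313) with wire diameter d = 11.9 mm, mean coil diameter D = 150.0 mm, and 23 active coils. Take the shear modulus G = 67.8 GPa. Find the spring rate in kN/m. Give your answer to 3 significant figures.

k = Gd⁴/(8D³N_a) = (67.8×10³ × 11.9⁴) / (8 × 150.0³ × 23)
  = 1.35962e+09 / 6.21e+08 = 2.1894 N/mm

2.19 kN/m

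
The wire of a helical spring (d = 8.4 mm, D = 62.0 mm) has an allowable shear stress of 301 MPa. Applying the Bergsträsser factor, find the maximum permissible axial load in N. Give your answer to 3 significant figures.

951 N

C = D/d = 62.0/8.4 = 7.3810
K_B = (4C+2)/(4C−3) = 31.524/26.524 = 1.1885
τ_max = K·8FD/(πd³) → F_max = τ_allow·πd³/(8DK)
F_max = 301·π·8.4³/(8·62.0·1.1885) = 5.6047e+05/589.5 = 950.76 N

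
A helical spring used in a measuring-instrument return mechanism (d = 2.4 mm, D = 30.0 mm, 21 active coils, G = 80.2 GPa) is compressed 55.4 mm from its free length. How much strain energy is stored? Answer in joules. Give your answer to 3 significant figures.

0.900 J

k = Gd⁴/(8D³N_a) = (80.2×10³)(2.4⁴)/(8·30.0³·21) = 0.58661 N/mm
U = ½kδ² = 0.5 × 0.58661 × 55.4² = 900.19 N·mm = 0.90019 J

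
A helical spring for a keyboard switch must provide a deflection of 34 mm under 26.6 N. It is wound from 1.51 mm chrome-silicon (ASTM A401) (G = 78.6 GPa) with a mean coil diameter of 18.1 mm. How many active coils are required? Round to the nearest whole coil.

Required rate k = F/δ = 26.6/34 = 0.78235 N/mm
N_a = Gd⁴/(8D³k) = (78.6×10³ × 1.51⁴)/(8 × 18.1³ × 0.78235)
    = 408630 / 37113.2 = 11.01 → 11 coils

11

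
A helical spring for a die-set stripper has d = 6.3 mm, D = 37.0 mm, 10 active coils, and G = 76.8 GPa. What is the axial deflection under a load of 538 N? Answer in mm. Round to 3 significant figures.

k = Gd⁴/(8D³N_a) = (76.8×10³)(6.3⁴)/(8·37.0³·10) = 29.856 N/mm
δ = F/k = 538 / 29.856 = 18.02 mm

18.0 mm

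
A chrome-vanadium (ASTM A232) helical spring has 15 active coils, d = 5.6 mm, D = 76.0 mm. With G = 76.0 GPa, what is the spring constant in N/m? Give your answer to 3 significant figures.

k = Gd⁴/(8D³N_a) = (76.0×10³ × 5.6⁴) / (8 × 76.0³ × 15)
  = 7.47422e+07 / 5.26771e+07 = 1.4189 N/mm = 1418.9 N/m

1420 N/m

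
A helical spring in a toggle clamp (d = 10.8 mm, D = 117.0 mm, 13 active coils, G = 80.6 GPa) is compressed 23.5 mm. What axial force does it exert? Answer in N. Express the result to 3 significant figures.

k = Gd⁴/(8D³N_a) = (80.6×10³)(10.8⁴)/(8·117.0³·13) = 6.5832 N/mm
F = k·δ = 6.5832 × 23.5 = 154.71 N

155 N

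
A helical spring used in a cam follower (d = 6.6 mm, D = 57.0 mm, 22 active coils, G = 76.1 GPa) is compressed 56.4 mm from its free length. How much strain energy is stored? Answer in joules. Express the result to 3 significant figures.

7.05 J

k = Gd⁴/(8D³N_a) = (76.1×10³)(6.6⁴)/(8·57.0³·22) = 4.4302 N/mm
U = ½kδ² = 0.5 × 4.4302 × 56.4² = 7046.1 N·mm = 7.0461 J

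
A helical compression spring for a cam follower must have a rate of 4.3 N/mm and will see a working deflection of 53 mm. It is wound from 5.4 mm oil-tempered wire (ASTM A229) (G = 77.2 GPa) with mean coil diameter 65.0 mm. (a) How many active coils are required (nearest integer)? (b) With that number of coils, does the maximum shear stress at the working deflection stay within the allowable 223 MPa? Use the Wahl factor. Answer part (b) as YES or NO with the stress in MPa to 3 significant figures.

(a) 7 coils; (b) NO, τ_max = 266 MPa

N_a = Gd⁴/(8D³k) = (77.2×10³)(5.4⁴)/(8·65.0³·4.3) = 6.949 → N_a = 7
Actual rate k = Gd⁴/(8D³·7) = 4.2684 N/mm
Working load F = kδ = 4.2684·53 = 226.22 N
C = 65.0/5.4 = 12.0370; K_W = (4C−1)/(4C−4)+0.615/C = 1.1190
τ_max = K_W·8FD/(πd³) = 1.1190·237.8 = 266.11 MPa
τ_max > 223 MPa → exceeds allowable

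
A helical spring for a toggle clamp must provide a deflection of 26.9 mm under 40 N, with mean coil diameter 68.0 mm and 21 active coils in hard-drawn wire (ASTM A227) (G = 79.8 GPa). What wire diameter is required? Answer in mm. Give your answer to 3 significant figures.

Required rate k = F/δ = 40/26.9 = 1.487 N/mm
d = (8D³N_a·k / G)^(1/4) = (8·68.0³·21·1.487 / (79.8×10³))^0.25
  = (984.33)^0.25 = 5.6013 mm

5.60 mm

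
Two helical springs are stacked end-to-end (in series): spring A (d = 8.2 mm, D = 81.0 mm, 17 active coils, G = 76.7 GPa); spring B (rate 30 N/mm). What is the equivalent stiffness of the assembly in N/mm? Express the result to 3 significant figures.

4.14 N/mm

k_A = Gd⁴/(8D³N_a) = (76.7×10³)(8.2⁴)/(8·81.0³·17) = 4.798 N/mm
Series: 1/k_eq = 1/4.798 + 1/30 = 0.24176; k_eq = 4.1364 N/mm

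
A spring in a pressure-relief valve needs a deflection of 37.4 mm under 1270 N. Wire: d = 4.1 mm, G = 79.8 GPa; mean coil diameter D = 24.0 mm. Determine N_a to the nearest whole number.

Required rate k = F/δ = 1270/37.4 = 33.957 N/mm
N_a = Gd⁴/(8D³k) = (79.8×10³ × 4.1⁴)/(8 × 24.0³ × 33.957)
    = 2.25496e+07 / 3.7554e+06 = 6.005 → 6 coils

6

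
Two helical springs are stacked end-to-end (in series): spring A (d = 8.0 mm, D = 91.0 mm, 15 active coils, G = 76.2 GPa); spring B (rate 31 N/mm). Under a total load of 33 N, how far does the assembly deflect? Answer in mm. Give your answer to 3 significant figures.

10.6 mm

k_A = Gd⁴/(8D³N_a) = (76.2×10³)(8.0⁴)/(8·91.0³·15) = 3.4515 N/mm
Series: 1/k_eq = 1/3.4515 + 1/31 = 0.32199; k_eq = 3.1057 N/mm
δ = F/k_eq = 33/3.1057 = 10.626 mm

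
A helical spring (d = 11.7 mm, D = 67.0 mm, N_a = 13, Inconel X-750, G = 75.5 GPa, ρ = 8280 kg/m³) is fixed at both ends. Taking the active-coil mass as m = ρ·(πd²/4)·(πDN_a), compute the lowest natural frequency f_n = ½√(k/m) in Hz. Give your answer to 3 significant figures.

k = Gd⁴/(8D³N_a) = (75.5×10³)(11.7⁴)/(8·67.0³·13) = 45.231 N/mm = 45231 N/m
Wire length L = πDN_a = π·67.0·13 = 2736.3 mm
m = ρ·(πd²/4)·L = 8280 × 107.51×10⁻⁶ m² × 2.7363 m = 2.4359 kg
f_n = ½√(k/m) = 0.5·√(45231/2.4359) = 0.5·√(18568) = 68.133 Hz

68.1 Hz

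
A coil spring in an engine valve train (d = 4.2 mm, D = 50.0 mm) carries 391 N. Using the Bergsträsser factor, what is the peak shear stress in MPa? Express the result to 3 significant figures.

747 MPa

Spring index C = D/d = 50.0/4.2 = 11.9048
K_B = (4C+2)/(4C−3) = 49.619/44.619 = 1.1121
τ₀ = 8FD/(πd³) = 8·391·50.0/(π·4.2³) = 156400/232.75 = 671.95 MPa
τ_max = K·τ₀ = 1.1121 × 671.95 = 747.25 MPa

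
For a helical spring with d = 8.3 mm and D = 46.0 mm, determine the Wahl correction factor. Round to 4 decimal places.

1.2761

C = D/d = 46.0/8.3 = 5.5422
K_W = (4C−1)/(4C−4) + 0.615/C = 21.169/18.169 + 0.1110 = 1.2761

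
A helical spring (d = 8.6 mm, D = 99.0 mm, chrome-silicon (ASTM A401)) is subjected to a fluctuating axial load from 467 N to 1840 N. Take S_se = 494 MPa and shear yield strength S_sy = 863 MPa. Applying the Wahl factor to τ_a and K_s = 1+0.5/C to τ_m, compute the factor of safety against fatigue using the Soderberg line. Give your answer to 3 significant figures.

0.853

C = D/d = 99.0/8.6 = 11.5116; K_W = (4C−1)/(4C−4)+0.615/C = 1.1248; K_s = 1+0.5/C = 1.0434
F_a = (F_max−F_min)/2 = 686.5 N; F_m = (F_max+F_min)/2 = 1153.5 N
τ_a = K_W·8F_aD/(πd³) = 1.1248 × 272.09 = 306.05 MPa
τ_m = K_s·8F_mD/(πd³) = 1.0434 × 457.19 = 477.05 MPa
Soderberg: 1/n_f = τ_a/S_se + τ_m/S_sy = 306.05/494 + 477.05/863 = 0.61952 + 0.55278 = 1.1723
n_f = 1/1.1723 = 0.853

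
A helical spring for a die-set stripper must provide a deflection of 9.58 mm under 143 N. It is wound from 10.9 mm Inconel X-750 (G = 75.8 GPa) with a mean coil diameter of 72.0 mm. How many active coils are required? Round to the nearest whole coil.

24

Required rate k = F/δ = 143/9.58 = 14.927 N/mm
N_a = Gd⁴/(8D³k) = (75.8×10³ × 10.9⁴)/(8 × 72.0³ × 14.927)
    = 1.06998e+09 / 4.45716e+07 = 24.01 → 24 coils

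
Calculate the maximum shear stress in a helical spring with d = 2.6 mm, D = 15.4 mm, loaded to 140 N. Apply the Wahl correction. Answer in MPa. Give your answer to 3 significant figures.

392 MPa

Spring index C = D/d = 15.4/2.6 = 5.9231
K_W = (4C−1)/(4C−4) + 0.615/C = 22.692/19.692 + 0.1038 = 1.2562
τ₀ = 8FD/(πd³) = 8·140·15.4/(π·2.6³) = 17248/55.217 = 312.37 MPa
τ_max = K·τ₀ = 1.2562 × 312.37 = 392.39 MPa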